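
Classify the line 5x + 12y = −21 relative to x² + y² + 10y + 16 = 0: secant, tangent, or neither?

tangent

Substituting the line into the circle gives 169x² − 390x + 225 = 0.
Δ = 152100 − 152100 = 0.
A repeated root: the line is tangent.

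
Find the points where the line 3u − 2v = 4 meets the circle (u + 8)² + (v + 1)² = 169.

From the line, v = (−4 + 3u)/2. Substituting:
13u² + 52u − 416 = 0  ⟹  u² + 4u − 32 = 0
u = 4 or u = −8, giving (4, 4) and (−8, −14).

(−8, −14) and (4, 4)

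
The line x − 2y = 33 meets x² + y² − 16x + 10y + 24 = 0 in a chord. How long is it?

4√5

Substitute y = (−33 + x)/2:
5x² − 110x + 525 = 0  ⟹  x² − 22x + 105 = 0
x = 15 or x = 7, giving (15, −9) and (7, −13).
Chord length = distance between (15, −9) and (7, −13) = √80 = 4√5.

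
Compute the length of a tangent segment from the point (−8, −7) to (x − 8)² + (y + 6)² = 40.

With centre O = (8, −6), |OP|² = 257 and r² = 40.
By the tangent–radius right angle, tangent length = √(|PO|² − r²) = √217.

√217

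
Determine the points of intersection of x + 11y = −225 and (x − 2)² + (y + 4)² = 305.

(−5, −20) and (6, −21)

Substitute y = (−225 − x)/11:
122x² − 122x − 3660 = 0  ⟹  x² − x − 30 = 0
x = 6 or x = −5, giving (6, −21) and (−5, −20).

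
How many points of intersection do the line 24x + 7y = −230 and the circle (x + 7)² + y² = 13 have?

2

Substituting the line into the circle gives 625x² + 11726x + 54664 = 0.
Discriminant = (11726)² − 4·625·(54664) = 839076 > 0.
Two real roots: the line is a secant.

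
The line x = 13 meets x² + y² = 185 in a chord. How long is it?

Centre (0, 0), r² = 185. Perpendicular distance d from centre to line = |−13| / √1 = 13.
Chord = 2√(r² − d²) = 2·√(16) = 8.

8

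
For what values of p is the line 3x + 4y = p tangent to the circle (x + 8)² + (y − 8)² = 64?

Tangency holds when the distance from the centre (−8, 8) to the line equals the radius 8:
|3·(−8) + 4·8 − p| / √25 = 8
|p − (8)| = 8·5, so p = 48 or p = −32.

p = −32 or p = 48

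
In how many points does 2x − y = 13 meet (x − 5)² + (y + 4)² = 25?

Centre (5, −4), r² = 25. Distance² from centre to line = (1)²/5 = 1/5.
Since d² < r², the line cuts the circle twice.

2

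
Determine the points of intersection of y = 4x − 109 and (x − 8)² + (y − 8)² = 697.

(24, −13) and (32, 19)

Substitute y = 4x − 109:
17x² − 952x + 13056 = 0  ⟹  x² − 56x + 768 = 0
x = 32 or x = 24, giving (32, 19) and (24, −13).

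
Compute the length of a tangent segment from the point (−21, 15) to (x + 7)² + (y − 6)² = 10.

Centre (−7, 6), r² = 10. |PO|² = (−14)² + (9)² = 277.
By the tangent–radius right angle, tangent length = √(|PO|² − r²) = √267.

√267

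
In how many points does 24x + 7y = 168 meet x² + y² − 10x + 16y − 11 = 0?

2

Centre (5, −8), r² = 100. Distance² from centre to line = (−104)²/625 = 10816/625.
Since d² < r², the line cuts the circle twice.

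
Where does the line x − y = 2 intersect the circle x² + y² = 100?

(−6, −8) and (8, 6)

Substitute y = x − 2:
2x² − 4x − 96 = 0  ⟹  x² − 2x − 48 = 0
x = 8 or x = −6, giving (8, 6) and (−6, −8).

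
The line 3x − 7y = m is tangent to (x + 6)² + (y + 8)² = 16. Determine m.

Tangency holds when the distance from the centre (−6, −8) to the line equals the radius 4:
|3·(−6) − 7·(−8) − m| / √58 = 4
|m − (38)| = 4√58.

m = 38 ± 4√58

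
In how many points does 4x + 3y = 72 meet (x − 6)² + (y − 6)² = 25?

0

Substituting the line into the circle gives 25x² − 540x + 3015 = 0.
Δ = 291600 − 301500 = −9900.
No real roots: the line does not meet the circle.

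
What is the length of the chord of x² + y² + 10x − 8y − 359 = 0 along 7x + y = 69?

The distance from (−5, 4) to the line is 100/√50, and r² = 400.
Half the chord is √(r² − d²) = √(200), so the full chord is 20√2.

20√2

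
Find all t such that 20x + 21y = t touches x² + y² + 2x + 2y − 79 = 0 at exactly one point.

Tangency holds when the distance from the centre (−1, −1) to the line equals the radius 9:
|20·(−1) + 21·(−1) − t| / √841 = 9
|t − (−41)| = 9·29, so t = 220 or t = −302.

t = −302 or t = 220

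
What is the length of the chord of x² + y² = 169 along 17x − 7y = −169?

Express y = (169 + 17x)/7 and substitute into the circle:
338x² + 5746x + 20280 = 0  ⟹  x² + 17x + 60 = 0
x = −5 or x = −12, giving (−5, 12) and (−12, −5).
|(−5, 12) − (−12, −5)| = √((7)² + (17)²) = 13√2.

13√2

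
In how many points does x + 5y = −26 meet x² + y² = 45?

2

Substituting the line into the circle gives 26x² + 52x − 449 = 0.
Discriminant = (52)² − 4·26·(−449) = 49400 > 0.
Two real roots: the line is a secant.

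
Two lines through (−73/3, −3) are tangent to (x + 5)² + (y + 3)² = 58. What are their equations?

3x − 7y = −52 and 3x + 7y = −94

Let a tangent through (−73/3, −3) have slope m. Its distance from (−5, −3) must equal √58:
(58/3m − (0))² = 58(m² + 1)
49m² − 9 = 0, so m = 3/7 or m = −3/7.
Through (−73/3, −3) these give 3x − 7y = −52 and 3x + 7y = −94.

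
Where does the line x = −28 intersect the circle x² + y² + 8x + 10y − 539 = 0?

The line gives x = −28. Substituting into the circle:
y² + 10y + 21 = 0
y = −3 or y = −7, giving (−28, −3) and (−28, −7).

(−28, −7) and (−28, −3)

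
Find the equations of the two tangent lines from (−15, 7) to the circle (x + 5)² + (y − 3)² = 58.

7x + 3y = −84 and 3x − 7y = −94

Write the tangent as mx − y + (7 − m·(−15)) = 0 and set its distance from the centre to √58:
[m·(10) − (−4)]² = 58(m² + 1)
21m² + 40m − 21 = 0, so m = −7/3 or m = 3/7.
Through (−15, 7) these give 7x + 3y = −84 and 3x − 7y = −94.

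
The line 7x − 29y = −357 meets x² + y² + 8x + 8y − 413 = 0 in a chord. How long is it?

Substitute y = (357 + 7x)/29:
890x² + 13350x − 137060 = 0  ⟹  x² + 15x − 154 = 0
x = 7 or x = −22, giving (7, 14) and (−22, 7).
|(7, 14) − (−22, 7)| = √((29)² + (7)²) = √890.

√890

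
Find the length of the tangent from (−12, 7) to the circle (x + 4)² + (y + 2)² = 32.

With centre O = (−4, −2), |OP|² = 145 and r² = 32.
Power of the point: PT² = |PO|² − r² = 113, so PT = √113.

√113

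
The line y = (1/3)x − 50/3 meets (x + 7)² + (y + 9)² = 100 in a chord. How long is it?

2√10

Centre (−7, −9), r² = 100. Perpendicular distance d from centre to line = |−30| / √10 = 30/√10.
Chord = 2√(r² − d²) = 2·√(10) = 2√10.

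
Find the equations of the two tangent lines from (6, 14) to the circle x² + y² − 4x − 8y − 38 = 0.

A line y − (14) = m(x − (6)) is tangent when its distance from (2, 4) is √58:
[m·(−4) − (−10)]² = 58(m² + 1)
21m² + 40m − 21 = 0, so m = 3/7 or m = −7/3.
Through (6, 14) these give 3x − 7y = −80 and 7x + 3y = 84.

3x − 7y = −80 and 7x + 3y = 84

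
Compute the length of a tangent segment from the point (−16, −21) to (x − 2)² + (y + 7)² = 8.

Centre (2, −7), r² = 8. |PO|² = (−18)² + (−14)² = 520.
Power of the point: PT² = |PO|² − r² = 512, so PT = 16√2.

16√2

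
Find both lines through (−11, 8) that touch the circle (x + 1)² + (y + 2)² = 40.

x + 3y = 13 and 3x + y = −25

A line y − (8) = m(x − (−11)) is tangent when its distance from (−1, −2) is 2√10:
[m·(10) − (−10)]² = 40(m² + 1)
3m² + 10m + 3 = 0, so m = −1/3 or m = −3.
Through (−11, 8) these give x + 3y = 13 and 3x + y = −25.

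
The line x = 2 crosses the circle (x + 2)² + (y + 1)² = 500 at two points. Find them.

(2, −23) and (2, 21)

The line gives x = 2. Substituting into the circle:
y² + 2y − 483 = 0
y = 21 or y = −23, giving (2, 21) and (2, −23).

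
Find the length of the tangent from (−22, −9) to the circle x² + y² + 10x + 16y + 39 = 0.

4√15

Centre (−5, −8), r² = 50. |PO|² = (−17)² + (−1)² = 290.
Power of the point: PT² = |PO|² − r² = 240, so PT = 4√15.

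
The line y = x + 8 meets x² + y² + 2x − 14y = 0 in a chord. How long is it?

Centre (−1, 7), r² = 50. Perpendicular distance d from centre to line = |0| / √2 = 0/√2.
Half the chord is √(r² − d²) = √(50), so the full chord is 10√2.

10√2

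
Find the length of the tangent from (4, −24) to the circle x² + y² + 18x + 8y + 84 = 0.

Centre (−9, −4), r² = 13. |PO|² = (13)² + (−20)² = 569.
Power of the point: PT² = |PO|² − r² = 556, so PT = 2√139.

2√139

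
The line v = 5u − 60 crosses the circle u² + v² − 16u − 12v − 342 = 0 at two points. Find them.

From the line, v = 5u − 60. Substituting:
26u² − 676u + 3978 = 0  ⟹  u² − 26u + 153 = 0
u = 17 or u = 9, giving (17, 25) and (9, −15).

(9, −15) and (17, 25)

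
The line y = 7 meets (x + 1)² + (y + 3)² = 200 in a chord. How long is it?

20

The distance from (−1, −3) to the line is 10, and r² = 200.
Chord = 2√(r² − d²) = 2·√(100) = 20.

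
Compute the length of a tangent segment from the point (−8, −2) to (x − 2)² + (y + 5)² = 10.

3√11

With centre O = (2, −5), |OP|² = 109 and r² = 10.
Power of the point: PT² = |PO|² − r² = 99, so PT = 3√11.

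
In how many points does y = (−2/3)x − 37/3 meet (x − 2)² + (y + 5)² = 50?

Centre (2, −5), r² = 50. Distance² from centre to line = (26)²/13 = 52.
Since d² > r², the line lies outside the circle.

0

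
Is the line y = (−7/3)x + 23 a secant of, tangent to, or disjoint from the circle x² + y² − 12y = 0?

disjoint

Substituting the line into the circle gives 58x² − 714x + 2277 = 0.
Discriminant = (−714)² − 4·58·(2277) = −18468 < 0.
No real roots: the line does not meet the circle.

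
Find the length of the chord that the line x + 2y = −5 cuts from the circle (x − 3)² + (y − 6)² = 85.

2√5

Centre (3, 6), r² = 85. Perpendicular distance d from centre to line = |20| / √5 = 20/√5.
Chord = 2√(r² − d²) = 2·√(5) = 2√5.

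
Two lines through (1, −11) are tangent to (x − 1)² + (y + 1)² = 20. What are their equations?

2x + y = −9 and 2x − y = 13

Write the tangent as mx − y + (−11 − m·(1)) = 0 and set its distance from the centre to 2√5:
[m·(0) − (10)]² = 20(m² + 1)
m² − 4 = 0, so m = −2 or m = 2.
With m = −2: 2x + y = −9. With m = 2: 2x − y = 13.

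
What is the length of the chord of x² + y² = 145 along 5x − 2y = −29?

Substitute y = (29 + 5x)/2:
29x² + 290x + 261 = 0  ⟹  x² + 10x + 9 = 0
x = −1 or x = −9, giving (−1, 12) and (−9, −8).
Chord length = distance between (−1, 12) and (−9, −8) = √464 = 4√29.

4√29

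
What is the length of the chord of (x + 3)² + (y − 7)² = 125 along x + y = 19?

The distance from (−3, 7) to the line is 15/√2, and r² = 125.
Half the chord is √(r² − d²) = √(25/2), so the full chord is 5√2.

5√2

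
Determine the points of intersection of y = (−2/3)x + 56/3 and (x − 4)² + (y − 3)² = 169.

(4, 16) and (16, 8)

From the line, y = (56 − 2x)/3. Substituting:
13x² − 260x + 832 = 0  ⟹  x² − 20x + 64 = 0
x = 16 or x = 4, giving (16, 8) and (4, 16).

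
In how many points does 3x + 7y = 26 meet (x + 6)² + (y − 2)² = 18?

2

Substituting the line into the circle gives 58x² + 516x + 1026 = 0.
Discriminant = (516)² − 4·58·(1026) = 28224 > 0.
Two real roots: the line is a secant.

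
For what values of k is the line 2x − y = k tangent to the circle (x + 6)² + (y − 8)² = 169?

Tangency holds when the distance from the centre (−6, 8) to the line equals the radius 13:
|2·(−6) − 1·8 − k| / √5 = 13
|k − (−20)| = 13√5.

k = −20 ± 13√5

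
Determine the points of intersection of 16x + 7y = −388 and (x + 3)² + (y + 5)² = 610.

(−26, 4) and (−12, −28)

Substitute y = (−388 − 16x)/7:
305x² + 11590x + 95160 = 0  ⟹  x² + 38x + 312 = 0
x = −12 or x = −26, giving (−12, −28) and (−26, 4).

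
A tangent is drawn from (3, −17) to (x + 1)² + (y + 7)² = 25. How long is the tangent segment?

√91

The centre is (−1, −7) and r = 5. The square of the distance from P to the centre is 16 + 100 = 116.
The tangent meets the radius at right angles, so tangent² = |PO|² − r² = 116 − 25 = 91.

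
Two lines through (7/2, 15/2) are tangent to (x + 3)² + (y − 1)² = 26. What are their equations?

x − 5y = −34 and 5x − y = 10

Write the tangent as mx − y + (15/2 − m·(7/2)) = 0 and set its distance from the centre to √26:
(−13/2m − (−13/2))² = 26(m² + 1)
5m² − 26m + 5 = 0, so m = 1/5 or m = 5.
With m = 1/5: x − 5y = −34. With m = 5: 5x − y = 10.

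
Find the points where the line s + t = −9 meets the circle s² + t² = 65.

Express t = −s − 9 and substitute into the circle:
2s² + 18s + 16 = 0  ⟹  s² + 9s + 8 = 0
s = −1 or s = −8, giving (−1, −8) and (−8, −1).

(−8, −1) and (−1, −8)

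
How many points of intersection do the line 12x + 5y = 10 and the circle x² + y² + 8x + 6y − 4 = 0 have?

Substituting the line into the circle gives 169x² − 400x + 300 = 0.
Δ = 160000 − 202800 = −42800.
No real roots: the line does not meet the circle.

0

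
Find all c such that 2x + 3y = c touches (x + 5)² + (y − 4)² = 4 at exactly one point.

Tangency holds when the distance from the centre (−5, 4) to the line equals the radius 2:
|2·(−5) + 3·4 − c| / √13 = 2
|c − (2)| = 2√13.

c = 2 ± 2√13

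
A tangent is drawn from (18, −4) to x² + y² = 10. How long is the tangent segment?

√330

With centre O = (0, 0), |OP|² = 340 and r² = 10.
By the tangent–radius right angle, tangent length = √(|PO|² − r²) = √330.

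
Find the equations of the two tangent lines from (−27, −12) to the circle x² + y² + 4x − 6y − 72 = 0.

Write the tangent as mx − y + (−12 − m·(−27)) = 0 and set its distance from the centre to √85:
(25m − (15))² = 85(m² + 1)
54m² − 75m + 14 = 0, so m = 7/6 or m = 2/9.
Through (−27, −12) these give 7x − 6y = −117 and 2x − 9y = 54.

7x − 6y = −117 and 2x − 9y = 54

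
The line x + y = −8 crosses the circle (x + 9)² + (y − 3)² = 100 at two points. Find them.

Substitute y = −x − 8:
2x² + 40x + 102 = 0  ⟹  x² + 20x + 51 = 0
x = −3 or x = −17, giving (−3, −5) and (−17, 9).

(−17, 9) and (−3, −5)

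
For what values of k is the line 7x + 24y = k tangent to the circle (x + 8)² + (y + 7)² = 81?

k = −449 or k = 1

The line touches the circle iff its distance from (−8, −7) is 9:
|7·(−8) + 24·(−7) − k| / √625 = 9
|k − (−224)| = 9·25, so k = 1 or k = −449.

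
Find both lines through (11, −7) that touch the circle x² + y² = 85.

Let a tangent through (11, −7) have slope m. Its distance from (0, 0) must equal √85:
(−11m − (7))² = 85(m² + 1)
18m² + 77m − 18 = 0, so m = −9/2 or m = 2/9.
Through (11, −7) these give 9x + 2y = 85 and 2x − 9y = 85.

9x + 2y = 85 and 2x − 9y = 85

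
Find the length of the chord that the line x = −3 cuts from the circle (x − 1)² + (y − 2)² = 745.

54

Centre (1, 2), r² = 745. Perpendicular distance d from centre to line = |4| / √1 = 4.
Chord = 2√(r² − d²) = 2·√(729) = 54.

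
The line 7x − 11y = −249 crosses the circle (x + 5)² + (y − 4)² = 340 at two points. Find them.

(−23, 8) and (−1, 22)

Express y = (249 + 7x)/11 and substitute into the circle:
170x² + 4080x + 3910 = 0  ⟹  x² + 24x + 23 = 0
x = −1 or x = −23, giving (−1, 22) and (−23, 8).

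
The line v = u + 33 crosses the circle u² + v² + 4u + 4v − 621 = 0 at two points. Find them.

From the line, v = u + 33. Substituting:
2u² + 74u + 600 = 0  ⟹  u² + 37u + 300 = 0
u = −12 or u = −25, giving (−12, 21) and (−25, 8).

(−25, 8) and (−12, 21)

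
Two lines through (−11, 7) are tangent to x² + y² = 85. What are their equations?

9x + 2y = −85 and 2x − 9y = −85

Write the tangent as mx − y + (7 − m·(−11)) = 0 and set its distance from the centre to √85:
[m·(11) − (−7)]² = 85(m² + 1)
18m² + 77m − 18 = 0, so m = −9/2 or m = 2/9.
Through (−11, 7) these give 9x + 2y = −85 and 2x − 9y = −85.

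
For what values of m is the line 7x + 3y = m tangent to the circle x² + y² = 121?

m = ±11√58

For a tangent, require d(centre, line) = r = 11.
|7·0 + 3·0 − m| / √58 = 11
|m| = 11√58.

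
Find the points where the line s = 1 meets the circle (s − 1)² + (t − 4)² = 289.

The line gives s = 1. Substituting into the circle:
t² − 8t − 273 = 0
t = 21 or t = −13, giving (1, 21) and (1, −13).

(1, −13) and (1, 21)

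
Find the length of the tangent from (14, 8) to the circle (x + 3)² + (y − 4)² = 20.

√285

With centre O = (−3, 4), |OP|² = 305 and r² = 20.
By the tangent–radius right angle, tangent length = √(|PO|² − r²) = √285.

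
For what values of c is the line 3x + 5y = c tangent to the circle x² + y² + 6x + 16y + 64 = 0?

Tangency holds when the distance from the centre (−3, −8) to the line equals the radius 3:
|3·(−3) + 5·(−8) − c| / √34 = 3
|c − (−49)| = 3√34.

c = −49 ± 3√34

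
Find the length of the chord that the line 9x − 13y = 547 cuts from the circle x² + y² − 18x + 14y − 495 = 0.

5√10

Centre (9, −7), r² = 625. Perpendicular distance d from centre to line = |−375| / √250 = 375/√250.
Half the chord is √(r² − d²) = √(125/2), so the full chord is 5√10.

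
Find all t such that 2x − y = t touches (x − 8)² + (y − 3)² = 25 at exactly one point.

The line touches the circle iff its distance from (8, 3) is 5:
|2·8 − 1·3 − t| / √5 = 5
|t − (13)| = 5√5.

t = 13 ± 5√5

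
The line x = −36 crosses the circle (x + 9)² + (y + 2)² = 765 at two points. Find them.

(−36, −8) and (−36, 4)

The line gives x = −36. Substituting into the circle:
y² + 4y − 32 = 0
y = 4 or y = −8, giving (−36, 4) and (−36, −8).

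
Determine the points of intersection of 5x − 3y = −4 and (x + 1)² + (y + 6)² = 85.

(−8, −12) and (1, 3)

Express y = (4 + 5x)/3 and substitute into the circle:
34x² + 238x − 272 = 0  ⟹  x² + 7x − 8 = 0
x = 1 or x = −8, giving (1, 3) and (−8, −12).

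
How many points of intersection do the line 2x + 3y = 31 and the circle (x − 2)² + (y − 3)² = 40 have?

2

d² = (2·2 + 3·3 − (31))²/13 = 324/13; r² = 40.
Since d² < r², the line cuts the circle twice.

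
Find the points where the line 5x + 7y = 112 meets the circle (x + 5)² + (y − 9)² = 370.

Substitute y = (112 − 5x)/7:
74x² − 14504 = 0  ⟹  x² − 196 = 0
x = 14 or x = −14, giving (14, 6) and (−14, 26).

(−14, 26) and (14, 6)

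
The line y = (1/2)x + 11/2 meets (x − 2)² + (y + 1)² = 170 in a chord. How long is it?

From the line, y = (11 + x)/2. Substituting:
5x² + 10x − 495 = 0  ⟹  x² + 2x − 99 = 0
x = 9 or x = −11, giving (9, 10) and (−11, 0).
Chord length = distance between (9, 10) and (−11, 0) = √500 = 10√5.

10√5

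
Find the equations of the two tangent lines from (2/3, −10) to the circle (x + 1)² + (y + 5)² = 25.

y = −10 and 3x − 4y = 42

Write the tangent as mx − y + (−10 − m·(2/3)) = 0 and set its distance from the centre to 5:
[m·(−5/3) − (5)]² = 25(m² + 1)
4m² − 3m = 0, so m = 0 or m = 3/4.
Through (2/3, −10) these give y = −10 and 3x − 4y = 42.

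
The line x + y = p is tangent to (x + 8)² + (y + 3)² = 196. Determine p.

For a tangent, require d(centre, line) = r = 14.
|1·(−8) + 1·(−3) − p| / √2 = 14
|p − (−11)| = 14√2.

p = −11 ± 14√2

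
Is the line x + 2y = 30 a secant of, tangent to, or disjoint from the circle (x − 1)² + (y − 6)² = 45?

d² = (1·1 + 2·6 − (30))²/5 = 289/5; r² = 45.
Since d² > r², the line lies outside the circle.

disjoint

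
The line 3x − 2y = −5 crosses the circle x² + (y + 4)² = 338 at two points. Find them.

Substitute y = (5 + 3x)/2:
13x² + 78x − 1183 = 0  ⟹  x² + 6x − 91 = 0
x = 7 or x = −13, giving (7, 13) and (−13, −17).

(−13, −17) and (7, 13)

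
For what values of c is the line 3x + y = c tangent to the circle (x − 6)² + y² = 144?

c = 18 ± 12√10

The line touches the circle iff its distance from (6, 0) is 12:
|3·6 + 1·0 − c| / √10 = 12
|c − (18)| = 12√10.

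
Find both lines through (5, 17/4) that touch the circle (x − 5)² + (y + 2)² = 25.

Let a tangent through (5, 17/4) have slope m. Its distance from (5, −2) must equal 5:
[m·(0) − (−25/4)]² = 25(m² + 1)
16m² − 9 = 0, so m = 3/4 or m = −3/4.
With m = 3/4: 3x − 4y = −2. With m = −3/4: 3x + 4y = 32.

3x − 4y = −2 and 3x + 4y = 32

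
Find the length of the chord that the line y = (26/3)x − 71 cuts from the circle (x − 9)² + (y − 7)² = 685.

From the line, y = (−213 + 26x)/3. Substituting:
685x² − 12330x + 49320 = 0  ⟹  x² − 18x + 72 = 0
x = 12 or x = 6, giving (12, 33) and (6, −19).
Chord length = distance between (12, 33) and (6, −19) = √2740 = 2√685.

2√685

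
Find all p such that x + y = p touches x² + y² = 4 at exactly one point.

p = ±2√2

The line touches the circle iff its distance from (0, 0) is 2:
|1·0 + 1·0 − p| / √2 = 2
|p| = 2√2.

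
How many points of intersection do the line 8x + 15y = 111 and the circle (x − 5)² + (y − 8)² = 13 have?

2

Centre (5, 8), r² = 13. Distance² from centre to line = (49)²/289 = 2401/289.
Since d² < r², the line cuts the circle twice.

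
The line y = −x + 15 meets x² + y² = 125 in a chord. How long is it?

5√2

Substitute y = −x + 15:
2x² − 30x + 100 = 0  ⟹  x² − 15x + 50 = 0
x = 10 or x = 5, giving (10, 5) and (5, 10).
Chord length = distance between (10, 5) and (5, 10) = √50 = 5√2.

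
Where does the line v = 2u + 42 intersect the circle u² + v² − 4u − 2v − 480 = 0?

(−20, 2) and (−12, 18)

Express v = 2u + 42 and substitute into the circle:
5u² + 160u + 1200 = 0  ⟹  u² + 32u + 240 = 0
u = −12 or u = −20, giving (−12, 18) and (−20, 2).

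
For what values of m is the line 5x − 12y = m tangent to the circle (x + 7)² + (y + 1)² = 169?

The line touches the circle iff its distance from (−7, −1) is 13:
|5·(−7) − 12·(−1) − m| / √169 = 13
|m − (−23)| = 13·13, so m = 146 or m = −192.

m = −192 or m = 146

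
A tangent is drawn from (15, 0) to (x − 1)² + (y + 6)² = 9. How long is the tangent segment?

With centre O = (1, −6), |OP|² = 232 and r² = 9.
The tangent meets the radius at right angles, so tangent² = |PO|² − r² = 232 − 9 = 223.

√223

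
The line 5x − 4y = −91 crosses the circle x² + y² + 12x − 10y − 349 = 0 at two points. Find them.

From the line, y = (91 + 5x)/4. Substituting:
41x² + 902x − 943 = 0  ⟹  x² + 22x − 23 = 0
x = 1 or x = −23, giving (1, 24) and (−23, −6).

(−23, −6) and (1, 24)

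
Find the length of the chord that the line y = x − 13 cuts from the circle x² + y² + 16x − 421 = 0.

Express y = x − 13 and substitute into the circle:
2x² − 10x − 252 = 0  ⟹  x² − 5x − 126 = 0
x = 14 or x = −9, giving (14, 1) and (−9, −22).
Chord length = distance between (14, 1) and (−9, −22) = √1058 = 23√2.

23√2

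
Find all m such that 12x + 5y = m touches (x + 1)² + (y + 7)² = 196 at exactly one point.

The line touches the circle iff its distance from (−1, −7) is 14:
|12·(−1) + 5·(−7) − m| / √169 = 14
|m − (−47)| = 14·13, so m = 135 or m = −229.

m = −229 or m = 135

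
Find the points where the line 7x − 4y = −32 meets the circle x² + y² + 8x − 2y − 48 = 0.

From the line, y = (32 + 7x)/4. Substituting:
65x² + 520x = 0  ⟹  x² + 8x = 0
x = 0 or x = −8, giving (0, 8) and (−8, −6).

(−8, −6) and (0, 8)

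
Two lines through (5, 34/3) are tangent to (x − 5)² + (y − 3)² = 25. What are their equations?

4x + 3y = 54 and 4x − 3y = −14

Let a tangent through (5, 34/3) have slope m. Its distance from (5, 3) must equal 5:
(0m − (−25/3))² = 25(m² + 1)
9m² − 16 = 0, so m = −4/3 or m = 4/3.
Through (5, 34/3) these give 4x + 3y = 54 and 4x − 3y = −14.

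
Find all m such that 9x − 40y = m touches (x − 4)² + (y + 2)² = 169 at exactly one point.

For a tangent, require d(centre, line) = r = 13.
|9·4 − 40·(−2) − m| / √1681 = 13
|m − (116)| = 13·41, so m = 649 or m = −417.

m = −417 or m = 649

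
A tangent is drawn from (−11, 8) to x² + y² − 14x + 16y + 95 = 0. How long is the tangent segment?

With centre O = (7, −8), |OP|² = 580 and r² = 18.
By the tangent–radius right angle, tangent length = √(|PO|² − r²) = √562.

√562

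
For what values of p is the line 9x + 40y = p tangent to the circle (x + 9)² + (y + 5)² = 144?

For a tangent, require d(centre, line) = r = 12.
|9·(−9) + 40·(−5) − p| / √1681 = 12
|p − (−281)| = 12·41, so p = 211 or p = −773.

p = −773 or p = 211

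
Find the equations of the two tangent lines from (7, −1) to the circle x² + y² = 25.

A line y − (−1) = m(x − (7)) is tangent when its distance from (0, 0) is 5:
(−7m − (1))² = 25(m² + 1)
12m² + 7m − 12 = 0, so m = −4/3 or m = 3/4.
With m = −4/3: 4x + 3y = 25. With m = 3/4: 3x − 4y = 25.

4x + 3y = 25 and 3x − 4y = 25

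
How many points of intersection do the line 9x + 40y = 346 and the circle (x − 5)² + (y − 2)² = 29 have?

0

Substituting the line into the circle gives 1681x² − 20788x + 64356 = 0.
Δ = 432140944 − 432729744 = −588800.
No real roots: the line does not meet the circle.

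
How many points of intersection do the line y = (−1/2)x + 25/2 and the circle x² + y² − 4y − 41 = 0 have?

0

Substituting the line into the circle gives 5x² − 42x + 261 = 0.
Discriminant = (−42)² − 4·5·(261) = −3456 < 0.
No real roots: the line does not meet the circle.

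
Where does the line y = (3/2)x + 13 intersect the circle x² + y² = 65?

Substitute y = (26 + 3x)/2:
13x² + 156x + 416 = 0  ⟹  x² + 12x + 32 = 0
x = −4 or x = −8, giving (−4, 7) and (−8, 1).

(−8, 1) and (−4, 7)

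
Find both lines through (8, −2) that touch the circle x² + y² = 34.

Let a tangent through (8, −2) have slope m. Its distance from (0, 0) must equal √34:
(−8m − (2))² = 34(m² + 1)
15m² + 16m − 15 = 0, so m = 3/5 or m = −5/3.
With m = 3/5: 3x − 5y = 34. With m = −5/3: 5x + 3y = 34.

3x − 5y = 34 and 5x + 3y = 34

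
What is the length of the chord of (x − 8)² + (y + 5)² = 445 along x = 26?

The line gives x = 26. Substituting into the circle:
y² + 10y − 96 = 0
y = 6 or y = −16, giving (26, 6) and (26, −16).
Chord length = distance between (26, 6) and (26, −16) = √484 = 22.

22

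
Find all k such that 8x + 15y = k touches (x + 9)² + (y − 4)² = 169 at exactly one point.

The line touches the circle iff its distance from (−9, 4) is 13:
|8·(−9) + 15·4 − k| / √289 = 13
|k − (−12)| = 13·17, so k = 209 or k = −233.

k = −233 or k = 209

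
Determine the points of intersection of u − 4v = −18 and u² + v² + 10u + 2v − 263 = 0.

(−22, −1) and (10, 7)

Express v = (18 + u)/4 and substitute into the circle:
17u² + 204u − 3740 = 0  ⟹  u² + 12u − 220 = 0
u = 10 or u = −22, giving (10, 7) and (−22, −1).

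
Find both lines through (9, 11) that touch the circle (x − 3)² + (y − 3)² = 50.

7x + y = 74 and x − 7y = −68

Let a tangent through (9, 11) have slope m. Its distance from (3, 3) must equal 5√2:
[m·(−6) − (−8)]² = 50(m² + 1)
7m² + 48m − 7 = 0, so m = −7 or m = 1/7.
Through (9, 11) these give 7x + y = 74 and x − 7y = −68.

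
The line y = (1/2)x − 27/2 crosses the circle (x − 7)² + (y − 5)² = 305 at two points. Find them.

(3, −12) and (23, −2)

From the line, y = (−27 + x)/2. Substituting:
5x² − 130x + 345 = 0  ⟹  x² − 26x + 69 = 0
x = 23 or x = 3, giving (23, −2) and (3, −12).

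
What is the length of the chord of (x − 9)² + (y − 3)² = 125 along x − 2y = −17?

6√5

The distance from (9, 3) to the line is 20/√5, and r² = 125.
Chord = 2√(r² − d²) = 2·√(45) = 6√5.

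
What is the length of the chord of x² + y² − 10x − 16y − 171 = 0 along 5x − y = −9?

6√26

Centre (5, 8), r² = 260. Perpendicular distance d from centre to line = |26| / √26 = 26/√26.
Half the chord is √(r² − d²) = √(234), so the full chord is 6√26.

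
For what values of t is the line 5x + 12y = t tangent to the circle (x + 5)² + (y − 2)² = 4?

t = −27 or t = 25

The line touches the circle iff its distance from (−5, 2) is 2:
|5·(−5) + 12·2 − t| / √169 = 2
|t − (−1)| = 2·13, so t = 25 or t = −27.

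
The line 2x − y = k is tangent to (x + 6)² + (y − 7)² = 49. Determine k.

k = −19 ± 7√5

For a tangent, require d(centre, line) = r = 7.
|2·(−6) − 1·7 − k| / √5 = 7
|k − (−19)| = 7√5.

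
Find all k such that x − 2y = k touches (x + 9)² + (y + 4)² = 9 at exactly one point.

For a tangent, require d(centre, line) = r = 3.
|1·(−9) − 2·(−4) − k| / √5 = 3
|k − (−1)| = 3√5.

k = −1 ± 3√5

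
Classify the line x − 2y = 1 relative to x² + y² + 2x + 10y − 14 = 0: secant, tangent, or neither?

Substituting the line into the circle gives 5x² + 26x − 75 = 0.
Δ = 676 − (−1500) = 2176.
Two real roots: the line is a secant.

secant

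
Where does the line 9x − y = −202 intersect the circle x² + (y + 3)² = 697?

(−24, −14) and (−21, 13)

From the line, y = 9x + 202. Substituting:
82x² + 3690x + 41328 = 0  ⟹  x² + 45x + 504 = 0
x = −21 or x = −24, giving (−21, 13) and (−24, −14).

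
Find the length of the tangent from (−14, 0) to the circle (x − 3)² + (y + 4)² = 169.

2√34

Centre (3, −4), r² = 169. |PO|² = (−17)² + (4)² = 305.
The tangent meets the radius at right angles, so tangent² = |PO|² − r² = 305 − 169 = 136.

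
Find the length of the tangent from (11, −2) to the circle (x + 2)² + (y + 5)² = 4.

With centre O = (−2, −5), |OP|² = 178 and r² = 4.
The tangent meets the radius at right angles, so tangent² = |PO|² − r² = 178 − 4 = 174.

√174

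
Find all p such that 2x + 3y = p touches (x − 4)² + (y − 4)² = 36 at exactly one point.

p = 20 ± 6√13

For a tangent, require d(centre, line) = r = 6.
|2·4 + 3·4 − p| / √13 = 6
|p − (20)| = 6√13.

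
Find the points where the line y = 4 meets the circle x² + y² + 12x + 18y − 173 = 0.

From the line, y = 4. Substituting:
x² + 12x − 85 = 0
x = 5 or x = −17, giving (5, 4) and (−17, 4).

(−17, 4) and (5, 4)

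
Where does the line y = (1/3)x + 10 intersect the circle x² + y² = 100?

(−6, 8) and (0, 10)

From the line, y = (30 + x)/3. Substituting:
10x² + 60x = 0  ⟹  x² + 6x = 0
x = 0 or x = −6, giving (0, 10) and (−6, 8).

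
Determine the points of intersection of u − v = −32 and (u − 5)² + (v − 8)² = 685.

(−21, 11) and (2, 34)

From the line, v = u + 32. Substituting:
2u² + 38u − 84 = 0  ⟹  u² + 19u − 42 = 0
u = 2 or u = −21, giving (2, 34) and (−21, 11).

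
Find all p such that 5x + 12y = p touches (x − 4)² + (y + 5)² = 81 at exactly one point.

p = −157 or p = 77

For a tangent, require d(centre, line) = r = 9.
|5·4 + 12·(−5) − p| / √169 = 9
|p − (−40)| = 9·13, so p = 77 or p = −157.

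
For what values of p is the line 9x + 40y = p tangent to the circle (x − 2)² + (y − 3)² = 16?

For a tangent, require d(centre, line) = r = 4.
|9·2 + 40·3 − p| / √1681 = 4
|p − (138)| = 4·41, so p = 302 or p = −26.

p = −26 or p = 302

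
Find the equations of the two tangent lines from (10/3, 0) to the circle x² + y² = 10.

3x − y = 10 and 3x + y = 10

A line y − (0) = m(x − (10/3)) is tangent when its distance from (0, 0) is √10:
(−10/3m − (0))² = 10(m² + 1)
m² − 9 = 0, so m = 3 or m = −3.
With m = 3: 3x − y = 10. With m = −3: 3x + y = 10.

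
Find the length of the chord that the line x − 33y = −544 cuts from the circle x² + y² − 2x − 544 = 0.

√1090

From the line, y = (544 + x)/33. Substituting:
1090x² − 1090x − 296480 = 0  ⟹  x² − x − 272 = 0
x = 17 or x = −16, giving (17, 17) and (−16, 16).
Chord length = distance between (17, 17) and (−16, 16) = √1090 = √1090.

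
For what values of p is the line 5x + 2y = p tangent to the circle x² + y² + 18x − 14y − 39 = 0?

p = −31 ± 13√29

Tangency holds when the distance from the centre (−9, 7) to the line equals the radius 13:
|5·(−9) + 2·7 − p| / √29 = 13
|p − (−31)| = 13√29.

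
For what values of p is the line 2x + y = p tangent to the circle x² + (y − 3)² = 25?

p = 3 ± 5√5

For a tangent, require d(centre, line) = r = 5.
|2·0 + 1·3 − p| / √5 = 5
|p − (3)| = 5√5.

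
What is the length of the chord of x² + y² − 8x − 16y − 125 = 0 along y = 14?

26

Centre (4, 8), r² = 205. Perpendicular distance d from centre to line = |−6| / √1 = 6.
Chord = 2√(r² − d²) = 2·√(169) = 26.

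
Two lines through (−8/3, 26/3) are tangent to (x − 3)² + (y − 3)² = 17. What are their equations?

Let a tangent through (−8/3, 26/3) have slope m. Its distance from (3, 3) must equal √17:
[m·(17/3) − (−17/3)]² = 17(m² + 1)
4m² + 17m + 4 = 0, so m = −4 or m = −1/4.
With m = −4: 4x + y = −2. With m = −1/4: x + 4y = 32.

4x + y = −2 and x + 4y = 32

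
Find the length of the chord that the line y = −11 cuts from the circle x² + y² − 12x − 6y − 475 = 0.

36

Express y = −11 and substitute into the circle:
x² − 12x − 288 = 0
x = 24 or x = −12, giving (24, −11) and (−12, −11).
|(24, −11) − (−12, −11)| = √((36)² + (0)²) = 36.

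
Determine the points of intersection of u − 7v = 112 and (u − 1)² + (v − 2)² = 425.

From the line, v = (−112 + u)/7. Substituting:
50u² − 350u − 4900 = 0  ⟹  u² − 7u − 98 = 0
u = 14 or u = −7, giving (14, −14) and (−7, −17).

(−7, −17) and (14, −14)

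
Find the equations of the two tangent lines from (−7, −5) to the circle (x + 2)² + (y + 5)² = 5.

x + 2y = −17 and x − 2y = 3

Write the tangent as mx − y + (−5 − m·(−7)) = 0 and set its distance from the centre to √5:
(5m − (0))² = 5(m² + 1)
4m² − 1 = 0, so m = −1/2 or m = 1/2.
Through (−7, −5) these give x + 2y = −17 and x − 2y = 3.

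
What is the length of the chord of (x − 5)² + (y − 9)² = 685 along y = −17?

Centre (5, 9), r² = 685. Perpendicular distance d from centre to line = |26| / √1 = 26.
Half the chord is √(r² − d²) = √(9), so the full chord is 6.

6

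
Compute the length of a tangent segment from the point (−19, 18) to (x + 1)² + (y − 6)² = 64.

2√101

The centre is (−1, 6) and r = 8. The square of the distance from P to the centre is 324 + 144 = 468.
The tangent meets the radius at right angles, so tangent² = |PO|² − r² = 468 − 64 = 404.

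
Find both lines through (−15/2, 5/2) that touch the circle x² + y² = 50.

x − y = −10 and 7x + y = −50

Let a tangent through (−15/2, 5/2) have slope m. Its distance from (0, 0) must equal 5√2:
[m·(15/2) − (−5/2)]² = 50(m² + 1)
m² + 6m − 7 = 0, so m = 1 or m = −7.
Through (−15/2, 5/2) these give x − y = −10 and 7x + y = −50.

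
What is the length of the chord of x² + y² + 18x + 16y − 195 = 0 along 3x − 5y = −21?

6√34

Express y = (21 + 3x)/5 and substitute into the circle:
34x² + 816x − 2754 = 0  ⟹  x² + 24x − 81 = 0
x = 3 or x = −27, giving (3, 6) and (−27, −12).
Chord length = distance between (3, 6) and (−27, −12) = √1224 = 6√34.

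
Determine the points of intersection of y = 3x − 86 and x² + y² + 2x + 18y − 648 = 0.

Express y = 3x − 86 and substitute into the circle:
10x² − 460x + 5200 = 0  ⟹  x² − 46x + 520 = 0
x = 26 or x = 20, giving (26, −8) and (20, −26).

(20, −26) and (26, −8)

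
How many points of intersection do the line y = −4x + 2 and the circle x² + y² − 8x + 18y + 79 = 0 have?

2

Substituting the line into the circle gives 17x² − 96x + 119 = 0.
Discriminant = (−96)² − 4·17·(119) = 1124 > 0.
Two real roots: the line is a secant.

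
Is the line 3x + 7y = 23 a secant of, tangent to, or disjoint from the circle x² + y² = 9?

d² = (3·0 + 7·0 − (23))²/58 = 529/58; r² = 9.
Since d² > r², the line lies outside the circle.

disjoint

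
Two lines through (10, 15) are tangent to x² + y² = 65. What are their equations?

A line y − (15) = m(x − (10)) is tangent when its distance from (0, 0) is √65:
[m·(−10) − (−15)]² = 65(m² + 1)
7m² − 60m + 32 = 0, so m = 4/7 or m = 8.
With m = 4/7: 4x − 7y = −65. With m = 8: 8x − y = 65.

4x − 7y = −65 and 8x − y = 65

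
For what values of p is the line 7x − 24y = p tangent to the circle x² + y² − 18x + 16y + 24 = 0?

The line touches the circle iff its distance from (9, −8) is 11:
|7·9 − 24·(−8) − p| / √625 = 11
|p − (255)| = 11·25, so p = 530 or p = −20.

p = −20 or p = 530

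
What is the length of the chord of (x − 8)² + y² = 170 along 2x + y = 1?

The distance from (8, 0) to the line is 15/√5, and r² = 170.
Chord = 2√(r² − d²) = 2·√(125) = 10√5.

10√5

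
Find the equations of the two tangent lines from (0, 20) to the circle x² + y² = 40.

3x + y = 20 and 3x − y = −20

A line y − (20) = m(x − (0)) is tangent when its distance from (0, 0) is 2√10:
(0m − (−20))² = 40(m² + 1)
m² − 9 = 0, so m = −3 or m = 3.
Through (0, 20) these give 3x + y = 20 and 3x − y = −20.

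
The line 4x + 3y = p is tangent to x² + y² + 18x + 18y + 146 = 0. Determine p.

p = −83 or p = −43

Tangency holds when the distance from the centre (−9, −9) to the line equals the radius 4:
|4·(−9) + 3·(−9) − p| / √25 = 4
|p − (−63)| = 4·5, so p = −43 or p = −83.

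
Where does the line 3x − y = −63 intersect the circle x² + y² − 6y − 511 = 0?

Substitute y = 3x + 63:
10x² + 360x + 3080 = 0  ⟹  x² + 36x + 308 = 0
x = −14 or x = −22, giving (−14, 21) and (−22, −3).

(−22, −3) and (−14, 21)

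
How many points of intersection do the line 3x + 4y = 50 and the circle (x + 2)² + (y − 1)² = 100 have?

Centre (−2, 1), r² = 100. Distance² from centre to line = (−52)²/25 = 2704/25.
Since d² > r², the line lies outside the circle.

0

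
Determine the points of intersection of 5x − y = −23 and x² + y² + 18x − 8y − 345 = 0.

Express y = 5x + 23 and substitute into the circle:
26x² + 208x = 0  ⟹  x² + 8x = 0
x = 0 or x = −8, giving (0, 23) and (−8, −17).

(−8, −17) and (0, 23)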